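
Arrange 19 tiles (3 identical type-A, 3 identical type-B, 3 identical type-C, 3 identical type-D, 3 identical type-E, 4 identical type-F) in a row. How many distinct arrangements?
19! / (3! × 3! × 3! × 3! × 3! × 4!) = 651819168000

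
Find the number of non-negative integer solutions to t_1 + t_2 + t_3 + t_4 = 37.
C(37+4-1, 4-1) = C(40, 3) = 9880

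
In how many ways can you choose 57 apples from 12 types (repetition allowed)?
C(57+12-1, 12-1) = C(68, 11) = 1533058025824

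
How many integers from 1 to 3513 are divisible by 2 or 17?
⌊3513/2⌋ + ⌊3513/17⌋ - ⌊3513/34⌋ = 1756 + 206 - 103 = 1859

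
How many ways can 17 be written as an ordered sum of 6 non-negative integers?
C(17+6-1, 6-1) = C(22, 5) = 26334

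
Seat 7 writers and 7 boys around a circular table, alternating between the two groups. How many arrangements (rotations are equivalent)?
Fix one of the writers: (7-1)! ways for the remaining writers, × 7! ways for the boys = 720 × 5040 = 3628800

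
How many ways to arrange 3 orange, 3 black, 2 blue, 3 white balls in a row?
11! / (3! × 3! × 2! × 3!) = 92400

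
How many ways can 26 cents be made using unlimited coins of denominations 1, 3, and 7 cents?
Coefficient of x^26 in 1/(1-x^1) · 1/(1-x^3) · 1/(1-x^7). Case on j = number of 7-cent coins (j = 0..3); remainder r = 26 - 7j is made from {1,3} in ⌊r/3⌋+1 ways. r = 26, 19, 12, 5 → 9 + 7 + 5 + 2 = 23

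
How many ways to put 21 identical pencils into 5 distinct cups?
C(21+5-1, 5-1) = C(25, 4) = 12650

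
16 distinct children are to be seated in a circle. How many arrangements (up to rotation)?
Circular: fix one position, arrange the rest. (16-1)! = 1307674368000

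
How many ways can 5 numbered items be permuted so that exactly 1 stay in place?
Choose the 1 fixed point C(5,1) = 5, derange the rest: !4 = Σ_{j=0}^{4} (-1)^j·4!/j! = 24 - 24 + 12 - 4 + 1 = 9. Product = 5 × 9 = 45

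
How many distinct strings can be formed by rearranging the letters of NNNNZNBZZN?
10! / (3! × 1! × 6!) = 840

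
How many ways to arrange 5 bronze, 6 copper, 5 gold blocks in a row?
16! / (5! × 6! × 5!) = 2018016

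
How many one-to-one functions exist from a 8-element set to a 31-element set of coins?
P(31,8) = 31!/(31-8)! = 318073392000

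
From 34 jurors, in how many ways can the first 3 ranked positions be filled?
P(34,3) = 34!/(34-3)! = 35904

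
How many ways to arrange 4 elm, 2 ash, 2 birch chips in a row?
8! / (4! × 2! × 2!) = 420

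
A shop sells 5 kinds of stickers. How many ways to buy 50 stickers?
C(50+5-1, 5-1) = C(54, 4) = 316251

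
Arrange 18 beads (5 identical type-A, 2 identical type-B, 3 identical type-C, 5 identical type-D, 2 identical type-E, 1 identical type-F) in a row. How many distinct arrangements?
18! / (5! × 2! × 3! × 5! × 2! × 1!) = 18525386880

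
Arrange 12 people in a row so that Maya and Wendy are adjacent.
Treat as block: (12-1)! × 2! = 39916800 × 2 = 79833600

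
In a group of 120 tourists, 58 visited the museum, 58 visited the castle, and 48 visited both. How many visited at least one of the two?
|A∪B| = |A| + |B| - |A∩B| = 58 + 58 - 48 = 68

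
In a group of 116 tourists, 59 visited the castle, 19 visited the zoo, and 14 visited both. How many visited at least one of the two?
|A∪B| = |A| + |B| - |A∩B| = 59 + 19 - 14 = 64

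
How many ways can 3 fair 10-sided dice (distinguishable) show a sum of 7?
Coefficient of x^7 in (x + x² + ... + x^10)^3. By inclusion-exclusion on dice exceeding 10: Σ_j (-1)^j C(3,j)·C(7-1-10j, 2) = C(3,0)·C(6,2) = 1·15 = 15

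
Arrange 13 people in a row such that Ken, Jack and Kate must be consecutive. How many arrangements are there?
Treat the 3 as one block: (13-3+1)! × 3! = 39916800 × 6 = 239500800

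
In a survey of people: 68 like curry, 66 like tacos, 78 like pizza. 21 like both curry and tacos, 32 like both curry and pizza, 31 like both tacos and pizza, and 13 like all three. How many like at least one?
|A∪B∪C| = 68+66+78-21-32-31+13 = 141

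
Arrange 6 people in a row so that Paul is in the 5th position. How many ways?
Fix one position: (6-1)! = 120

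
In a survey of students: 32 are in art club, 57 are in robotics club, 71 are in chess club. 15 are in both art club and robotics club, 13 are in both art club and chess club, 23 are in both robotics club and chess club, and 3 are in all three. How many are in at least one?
|A∪B∪C| = 32+57+71-15-13-23+3 = 112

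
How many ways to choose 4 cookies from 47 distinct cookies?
C(47,4) = 47!/(4!×43!) = 178365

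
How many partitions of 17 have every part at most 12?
Let r_j(i) = number of partitions of i into parts ≤ j, for i = 0..17. r_1(i) = 1 for all i; r_j(i) = r_{j-1}(i) + r_j(i-j). Rows j = 2..12: ≤2: 1 1 2 2 3 3 4 4 5 5 6 6 7 7 8 8 9 9; ≤3: 1 1 2 3 4 5 7 8 10 12 14 16 19 21 24 27 30 33; ≤4: 1 1 2 3 5 6 9 11 15 18 23 27 34 39 47 54 64 72; ≤5: 1 1 2 3 5 7 10 13 18 23 30 37 47 57 70 84 101 119; ≤6: 1 1 2 3 5 7 11 14 20 26 35 44 58 71 90 110 136 163; ≤7: 1 1 2 3 5 7 11 15 21 28 38 49 65 82 105 131 164 201; ≤8: 1 1 2 3 5 7 11 15 22 29 40 52 70 89 116 146 186 230; ≤9: 1 1 2 3 5 7 11 15 22 30 41 54 73 94 123 157 201 252; ≤10: 1 1 2 3 5 7 11 15 22 30 42 55 75 97 128 164 212 267; ≤11: 1 1 2 3 5 7 11 15 22 30 42 56 76 99 131 169 219 278; ≤12: 1 1 2 3 5 7 11 15 22 30 42 56 77 100 133 172 224 285. r_12(17) = 285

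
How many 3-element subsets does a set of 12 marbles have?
C(12,3) = 12!/(3!×9!) = 220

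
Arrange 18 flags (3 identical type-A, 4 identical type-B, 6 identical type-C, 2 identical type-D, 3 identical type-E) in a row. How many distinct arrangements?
18! / (3! × 4! × 6! × 2! × 3!) = 5145940800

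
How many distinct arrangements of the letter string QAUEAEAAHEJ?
11! / (1! × 1! × 1! × 1! × 3! × 4!) = 277200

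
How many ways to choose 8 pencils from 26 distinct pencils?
C(26,8) = 26!/(8!×18!) = 1562275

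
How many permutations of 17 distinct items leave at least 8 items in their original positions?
Exactly j fixed points: C(17,j)·!(17-j); sum over j ≥ 8 (derangement numbers via !m = (m-1)·(!(m-1) + !(m-2)): !0..!9 = 1, 0, 1, 2, 9, 44, 265, 1854, 14833, 133496). Σ_{j=8}^{17} C(17,j)·!(17-j) = C(17,8)·!9 + C(17,9)·!8 + C(17,10)·!7 + C(17,11)·!6 + C(17,12)·!5 + C(17,13)·!4 + C(17,14)·!3 + C(17,15)·!2 + C(17,16)·!1 + C(17,17)·!0 = 24310·133496 + 24310·14833 + 19448·1854 + 12376·265 + 6188·44 + 2380·9 + 680·2 + 136·1 + 17·0 + 1·1 = 3645509411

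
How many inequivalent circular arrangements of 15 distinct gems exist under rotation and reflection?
(15-1)!/2 = 87178291200/2 = 43589145600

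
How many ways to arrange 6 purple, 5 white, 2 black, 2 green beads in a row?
15! / (6! × 5! × 2! × 2!) = 3783780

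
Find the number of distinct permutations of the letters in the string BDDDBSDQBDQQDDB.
15! / (4! × 3! × 7! × 1!) = 1801800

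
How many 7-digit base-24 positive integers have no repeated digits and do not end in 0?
Last digit: 23 nonzero choices. First digit: 22 (nonzero, ≠last). Middle 5: P(22,5) = 3160080. Total = 1599000480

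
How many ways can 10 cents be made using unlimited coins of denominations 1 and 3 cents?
Coefficient of x^10 in 1/(1-x^1) · 1/(1-x^3). Use j coins of 3 for j = 0..⌊10/3⌋ = 3, the rest in 1s: 3 + 1 = 4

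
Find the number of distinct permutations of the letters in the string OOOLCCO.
7! / (4! × 1! × 2!) = 105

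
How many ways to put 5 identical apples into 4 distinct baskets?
C(5+4-1, 4-1) = C(8, 3) = 56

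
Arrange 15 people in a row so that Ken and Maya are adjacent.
Treat as block: (15-1)! × 2! = 87178291200 × 2 = 174356582400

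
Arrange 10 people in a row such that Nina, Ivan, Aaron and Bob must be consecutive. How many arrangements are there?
Treat the 4 as one block: (10-4+1)! × 4! = 5040 × 24 = 120960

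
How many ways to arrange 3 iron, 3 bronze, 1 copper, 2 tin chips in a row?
9! / (3! × 3! × 1! × 2!) = 5040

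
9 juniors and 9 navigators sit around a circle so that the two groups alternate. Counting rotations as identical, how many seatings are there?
Fix one of the juniors: (9-1)! ways for the remaining juniors, × 9! ways for the navigators = 40320 × 362880 = 14631321600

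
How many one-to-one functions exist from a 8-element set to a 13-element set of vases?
P(13,8) = 13!/(13-8)! = 51891840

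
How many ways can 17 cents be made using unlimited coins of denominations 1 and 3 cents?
Coefficient of x^17 in 1/(1-x^1) · 1/(1-x^3). Use j coins of 3 for j = 0..⌊17/3⌋ = 5, the rest in 1s: 5 + 1 = 6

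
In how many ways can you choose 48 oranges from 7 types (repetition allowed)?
C(48+7-1, 7-1) = C(54, 6) = 25827165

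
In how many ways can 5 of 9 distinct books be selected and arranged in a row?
P(9,5) = 9!/(9-5)! = 15120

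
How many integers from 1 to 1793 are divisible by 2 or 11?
⌊1793/2⌋ + ⌊1793/11⌋ - ⌊1793/22⌋ = 896 + 163 - 81 = 978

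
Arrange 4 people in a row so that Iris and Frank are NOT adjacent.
Total - adjacent = 4! - (4-1)!×2 = 24 - 12 = 12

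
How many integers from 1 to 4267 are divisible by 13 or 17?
⌊4267/13⌋ + ⌊4267/17⌋ - ⌊4267/221⌋ = 328 + 251 - 19 = 560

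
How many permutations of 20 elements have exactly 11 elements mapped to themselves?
Choose the 11 fixed points C(20,11) = 167960, derange the rest: !9 = Σ_{j=0}^{9} (-1)^j·9!/j! = 362880 - 362880 + 181440 - 60480 + 15120 - 3024 + 504 - 72 + 9 - 1 = 133496. Product = 167960 × 133496 = 22421988160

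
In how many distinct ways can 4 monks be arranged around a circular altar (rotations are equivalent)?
Circular: fix one position, arrange the rest. (4-1)! = 6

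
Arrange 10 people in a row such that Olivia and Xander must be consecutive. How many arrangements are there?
Treat the 2 as one block: (10-2+1)! × 2! = 362880 × 2 = 725760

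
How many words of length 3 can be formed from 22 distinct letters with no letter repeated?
P(22,3) = 22!/(22-3)! = 9240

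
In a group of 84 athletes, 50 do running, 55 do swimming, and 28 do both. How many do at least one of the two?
|A∪B| = |A| + |B| - |A∩B| = 50 + 55 - 28 = 77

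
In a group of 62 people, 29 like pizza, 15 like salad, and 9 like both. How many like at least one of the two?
|A∪B| = |A| + |B| - |A∩B| = 29 + 15 - 9 = 35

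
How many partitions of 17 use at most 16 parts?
By conjugation, equals partitions of 17 into parts ≤ 16. Let r_j(i) = number of partitions of i into parts ≤ j, for i = 0..17. r_1(i) = 1 for all i; r_j(i) = r_{j-1}(i) + r_j(i-j). Rows j = 2..16: ≤2: 1 1 2 2 3 3 4 4 5 5 6 6 7 7 8 8 9 9; ≤3: 1 1 2 3 4 5 7 8 10 12 14 16 19 21 24 27 30 33; ≤4: 1 1 2 3 5 6 9 11 15 18 23 27 34 39 47 54 64 72; ≤5: 1 1 2 3 5 7 10 13 18 23 30 37 47 57 70 84 101 119; ≤6: 1 1 2 3 5 7 11 14 20 26 35 44 58 71 90 110 136 163; ≤7: 1 1 2 3 5 7 11 15 21 28 38 49 65 82 105 131 164 201; ≤8: 1 1 2 3 5 7 11 15 22 29 40 52 70 89 116 146 186 230; ≤9: 1 1 2 3 5 7 11 15 22 30 41 54 73 94 123 157 201 252; ≤10: 1 1 2 3 5 7 11 15 22 30 42 55 75 97 128 164 212 267; ≤11: 1 1 2 3 5 7 11 15 22 30 42 56 76 99 131 169 219 278; ≤12: 1 1 2 3 5 7 11 15 22 30 42 56 77 100 133 172 224 285; ≤13: 1 1 2 3 5 7 11 15 22 30 42 56 77 101 134 174 227 290; ≤14: 1 1 2 3 5 7 11 15 22 30 42 56 77 101 135 175 229 293; ≤15: 1 1 2 3 5 7 11 15 22 30 42 56 77 101 135 176 230 295; ≤16: 1 1 2 3 5 7 11 15 22 30 42 56 77 101 135 176 231 296. r_16(17) = 296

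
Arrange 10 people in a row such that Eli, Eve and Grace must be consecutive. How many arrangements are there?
Treat the 3 as one block: (10-3+1)! × 3! = 40320 × 6 = 241920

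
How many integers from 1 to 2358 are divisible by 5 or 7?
⌊2358/5⌋ + ⌊2358/7⌋ - ⌊2358/35⌋ = 471 + 336 - 67 = 740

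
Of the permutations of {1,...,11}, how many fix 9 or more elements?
Exactly j fixed points: C(11,j)·!(11-j); sum over j ≥ 9 (derangement numbers via !m = (m-1)·(!(m-1) + !(m-2)): !0..!2 = 1, 0, 1). Σ_{j=9}^{11} C(11,j)·!(11-j) = C(11,9)·!2 + C(11,10)·!1 + C(11,11)·!0 = 55·1 + 11·0 + 1·1 = 56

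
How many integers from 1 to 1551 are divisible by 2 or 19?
⌊1551/2⌋ + ⌊1551/19⌋ - ⌊1551/38⌋ = 775 + 81 - 40 = 816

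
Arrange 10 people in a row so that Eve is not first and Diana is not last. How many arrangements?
By inclusion-exclusion: 10! - 2×(10-1)! + (10-2)! = 3628800 - 725760 + 40320 = 2943360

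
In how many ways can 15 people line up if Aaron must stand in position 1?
Fix one position: (15-1)! = 87178291200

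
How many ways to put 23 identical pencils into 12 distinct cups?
C(23+12-1, 12-1) = C(34, 11) = 286097760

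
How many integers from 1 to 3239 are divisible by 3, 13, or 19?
⌊3239/3⌋+⌊3239/13⌋+⌊3239/19⌋ - ⌊3239/39⌋-⌊3239/57⌋-⌊3239/247⌋ + ⌊3239/741⌋ = 1079+249+170 - 83-56-13 + 4 = 1350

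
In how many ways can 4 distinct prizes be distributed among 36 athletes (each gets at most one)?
P(36,4) = 36!/(36-4)! = 1413720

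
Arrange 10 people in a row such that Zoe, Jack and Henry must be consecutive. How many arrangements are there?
Treat the 3 as one block: (10-3+1)! × 3! = 40320 × 6 = 241920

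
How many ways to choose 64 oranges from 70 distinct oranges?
C(70,64) = 70!/(64!×6!) = 131115985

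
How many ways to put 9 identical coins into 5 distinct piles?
C(9+5-1, 5-1) = C(13, 4) = 715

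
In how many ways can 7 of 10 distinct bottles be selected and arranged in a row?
P(10,7) = 10!/(10-7)! = 604800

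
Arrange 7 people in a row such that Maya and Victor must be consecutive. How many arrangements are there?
Treat the 2 as one block: (7-2+1)! × 2! = 720 × 2 = 1440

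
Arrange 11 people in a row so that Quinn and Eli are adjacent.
Treat as block: (11-1)! × 2! = 3628800 × 2 = 7257600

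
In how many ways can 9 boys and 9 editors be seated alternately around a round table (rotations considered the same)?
Fix one of the boys: (9-1)! ways for the remaining boys, × 9! ways for the editors = 40320 × 362880 = 14631321600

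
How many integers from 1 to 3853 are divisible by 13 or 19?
⌊3853/13⌋ + ⌊3853/19⌋ - ⌊3853/247⌋ = 296 + 202 - 15 = 483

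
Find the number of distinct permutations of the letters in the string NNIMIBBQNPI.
11! / (1! × 2! × 3! × 1! × 3! × 1!) = 554400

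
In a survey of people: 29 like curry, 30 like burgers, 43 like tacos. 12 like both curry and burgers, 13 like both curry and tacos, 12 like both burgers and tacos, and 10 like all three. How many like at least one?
|A∪B∪C| = 29+30+43-12-13-12+10 = 75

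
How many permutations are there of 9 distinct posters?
9! = 362880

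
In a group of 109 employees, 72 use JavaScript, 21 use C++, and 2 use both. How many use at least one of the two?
|A∪B| = |A| + |B| - |A∩B| = 72 + 21 - 2 = 91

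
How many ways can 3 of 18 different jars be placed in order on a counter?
P(18,3) = 18!/(18-3)! = 4896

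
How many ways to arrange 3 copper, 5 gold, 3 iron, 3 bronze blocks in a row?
14! / (3! × 5! × 3! × 3!) = 3363360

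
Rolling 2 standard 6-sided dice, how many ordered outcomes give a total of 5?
Coefficient of x^5 in (x + x² + ... + x^6)^2. By inclusion-exclusion on dice exceeding 6: Σ_j (-1)^j C(2,j)·C(5-1-6j, 1) = C(2,0)·C(4,1) = 1·4 = 4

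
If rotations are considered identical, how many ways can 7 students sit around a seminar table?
Circular: fix one position, arrange the rest. (7-1)! = 720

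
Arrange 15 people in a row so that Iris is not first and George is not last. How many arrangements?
By inclusion-exclusion: 15! - 2×(15-1)! + (15-2)! = 1307674368000 - 174356582400 + 6227020800 = 1139544806400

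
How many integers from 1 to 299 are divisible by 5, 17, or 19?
⌊299/5⌋+⌊299/17⌋+⌊299/19⌋ - ⌊299/85⌋-⌊299/95⌋-⌊299/323⌋ + ⌊299/1615⌋ = 59+17+15 - 3-3-0 + 0 = 85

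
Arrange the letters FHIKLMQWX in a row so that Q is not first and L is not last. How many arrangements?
By inclusion-exclusion: 9! - 2×(9-1)! + (9-2)! = 362880 - 80640 + 5040 = 287280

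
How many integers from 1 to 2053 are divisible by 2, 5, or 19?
⌊2053/2⌋+⌊2053/5⌋+⌊2053/19⌋ - ⌊2053/10⌋-⌊2053/38⌋-⌊2053/95⌋ + ⌊2053/190⌋ = 1026+410+108 - 205-54-21 + 10 = 1274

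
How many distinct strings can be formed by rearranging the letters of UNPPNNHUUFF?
11! / (2! × 1! × 3! × 2! × 3!) = 277200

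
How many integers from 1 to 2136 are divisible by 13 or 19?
⌊2136/13⌋ + ⌊2136/19⌋ - ⌊2136/247⌋ = 164 + 112 - 8 = 268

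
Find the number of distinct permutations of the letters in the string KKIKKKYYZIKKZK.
14! / (2! × 2! × 8! × 2!) = 270270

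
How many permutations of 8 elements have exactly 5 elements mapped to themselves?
Choose the 5 fixed points C(8,5) = 56, derange the rest: !3 = Σ_{j=0}^{3} (-1)^j·3!/j! = 6 - 6 + 3 - 1 = 2. Product = 56 × 2 = 112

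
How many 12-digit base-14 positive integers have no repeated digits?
First digit: 13 choices (nonzero). Then descending: 13 × 13 × 12 × 11 × 10 × 9 × 8 × 7 × 6 × 5 × 4 × 3 = 40475635200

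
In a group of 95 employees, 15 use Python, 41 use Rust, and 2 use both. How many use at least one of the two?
|A∪B| = |A| + |B| - |A∩B| = 15 + 41 - 2 = 54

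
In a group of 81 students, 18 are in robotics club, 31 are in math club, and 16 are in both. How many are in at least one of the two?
|A∪B| = |A| + |B| - |A∩B| = 18 + 31 - 16 = 33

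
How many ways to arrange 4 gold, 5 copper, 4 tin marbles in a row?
13! / (4! × 5! × 4!) = 90090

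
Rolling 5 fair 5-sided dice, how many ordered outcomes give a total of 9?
Coefficient of x^9 in (x + x² + ... + x^5)^5. By inclusion-exclusion on dice exceeding 5: Σ_j (-1)^j C(5,j)·C(9-1-5j, 4) = C(5,0)·C(8,4) = 1·70 = 70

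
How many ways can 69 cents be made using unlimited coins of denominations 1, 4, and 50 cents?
Coefficient of x^69 in 1/(1-x^1) · 1/(1-x^4) · 1/(1-x^50). Case on j = number of 50-cent coins (j = 0..1); remainder r = 69 - 50j is made from {1,4} in ⌊r/4⌋+1 ways. r = 69, 19 → 18 + 5 = 23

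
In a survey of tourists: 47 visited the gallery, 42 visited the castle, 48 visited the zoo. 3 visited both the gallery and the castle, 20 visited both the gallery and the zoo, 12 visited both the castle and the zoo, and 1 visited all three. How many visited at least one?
|A∪B∪C| = 47+42+48-3-20-12+1 = 103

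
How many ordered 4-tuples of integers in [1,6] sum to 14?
Coefficient of x^14 in (x + x² + ... + x^6)^4. By inclusion-exclusion on dice exceeding 6: Σ_j (-1)^j C(4,j)·C(14-1-6j, 3) = C(4,0)·C(13,3) - C(4,1)·C(7,3) = 1·286 - 4·35 = 146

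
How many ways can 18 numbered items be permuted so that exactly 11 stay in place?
Choose the 11 fixed points C(18,11) = 31824, derange the rest: !7 = Σ_{j=0}^{7} (-1)^j·7!/j! = 5040 - 5040 + 2520 - 840 + 210 - 42 + 7 - 1 = 1854. Product = 31824 × 1854 = 59001696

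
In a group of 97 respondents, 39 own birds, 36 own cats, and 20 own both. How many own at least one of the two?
|A∪B| = |A| + |B| - |A∩B| = 39 + 36 - 20 = 55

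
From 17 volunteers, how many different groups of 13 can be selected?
C(17,13) = 17!/(13!×4!) = 2380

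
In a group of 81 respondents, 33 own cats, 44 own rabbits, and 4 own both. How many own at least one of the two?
|A∪B| = |A| + |B| - |A∩B| = 33 + 44 - 4 = 73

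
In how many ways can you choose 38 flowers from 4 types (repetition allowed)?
C(38+4-1, 4-1) = C(41, 3) = 10660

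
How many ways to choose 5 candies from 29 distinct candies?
C(29,5) = 29!/(5!×24!) = 118755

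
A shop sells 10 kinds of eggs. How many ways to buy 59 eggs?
C(59+10-1, 10-1) = C(68, 9) = 49280065120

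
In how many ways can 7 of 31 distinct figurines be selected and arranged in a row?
P(31,7) = 31!/(31-7)! = 13253058000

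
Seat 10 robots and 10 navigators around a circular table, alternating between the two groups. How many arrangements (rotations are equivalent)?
Fix one of the robots: (10-1)! ways for the remaining robots, × 10! ways for the navigators = 362880 × 3628800 = 1316818944000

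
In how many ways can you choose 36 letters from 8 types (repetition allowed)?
C(36+8-1, 8-1) = C(43, 7) = 32224114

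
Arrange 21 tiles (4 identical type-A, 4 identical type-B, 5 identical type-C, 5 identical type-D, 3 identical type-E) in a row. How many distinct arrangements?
21! / (4! × 4! × 5! × 5! × 3!) = 1026615189600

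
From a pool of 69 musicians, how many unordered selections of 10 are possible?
C(69,10) = 69!/(10!×59!) = 340032449328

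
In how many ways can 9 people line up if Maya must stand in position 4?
Fix one position: (9-1)! = 40320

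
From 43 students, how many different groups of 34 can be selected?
C(43,34) = 43!/(34!×9!) = 563921995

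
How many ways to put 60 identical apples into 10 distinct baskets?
C(60+10-1, 10-1) = C(69, 9) = 56672074888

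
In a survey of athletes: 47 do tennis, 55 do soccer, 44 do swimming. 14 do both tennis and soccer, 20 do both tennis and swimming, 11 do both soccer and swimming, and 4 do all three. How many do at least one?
|A∪B∪C| = 47+55+44-14-20-11+4 = 105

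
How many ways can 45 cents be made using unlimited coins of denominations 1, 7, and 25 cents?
Coefficient of x^45 in 1/(1-x^1) · 1/(1-x^7) · 1/(1-x^25). Case on j = number of 25-cent coins (j = 0..1); remainder r = 45 - 25j is made from {1,7} in ⌊r/7⌋+1 ways. r = 45, 20 → 7 + 3 = 10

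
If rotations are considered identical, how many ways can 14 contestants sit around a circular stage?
Circular: fix one position, arrange the rest. (14-1)! = 6227020800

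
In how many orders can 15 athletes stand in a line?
15! = 1307674368000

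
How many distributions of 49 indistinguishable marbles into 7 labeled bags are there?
C(49+7-1, 7-1) = C(55, 6) = 28989675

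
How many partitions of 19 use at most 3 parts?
By conjugation, equals partitions of 19 into parts ≤ 3. Let r_j(i) = number of partitions of i into parts ≤ j, for i = 0..19. r_1(i) = 1 for all i; r_j(i) = r_{j-1}(i) + r_j(i-j). Rows j = 2..3: ≤2: 1 1 2 2 3 3 4 4 5 5 6 6 7 7 8 8 9 9 10 10; ≤3: 1 1 2 3 4 5 7 8 10 12 14 16 19 21 24 27 30 33 37 40. r_3(19) = 40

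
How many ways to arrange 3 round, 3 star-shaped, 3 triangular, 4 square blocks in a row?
13! / (3! × 3! × 3! × 4!) = 1201200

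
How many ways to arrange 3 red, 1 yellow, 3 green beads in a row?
7! / (3! × 1! × 3!) = 140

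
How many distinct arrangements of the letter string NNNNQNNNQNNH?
12! / (1! × 9! × 2!) = 660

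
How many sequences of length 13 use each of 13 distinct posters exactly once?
13! = 6227020800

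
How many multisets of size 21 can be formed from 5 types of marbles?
C(21+5-1, 5-1) = C(25, 4) = 12650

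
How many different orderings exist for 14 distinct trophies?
14! = 87178291200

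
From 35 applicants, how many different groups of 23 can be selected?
C(35,23) = 35!/(23!×12!) = 834451800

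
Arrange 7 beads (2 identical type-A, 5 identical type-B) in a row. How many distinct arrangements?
7! / (2! × 5!) = 21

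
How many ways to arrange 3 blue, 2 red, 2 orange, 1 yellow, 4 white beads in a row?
12! / (3! × 2! × 2! × 1! × 4!) = 831600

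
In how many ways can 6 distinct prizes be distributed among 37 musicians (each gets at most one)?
P(37,6) = 37!/(37-6)! = 1673844480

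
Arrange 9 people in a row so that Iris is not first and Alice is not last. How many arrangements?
By inclusion-exclusion: 9! - 2×(9-1)! + (9-2)! = 362880 - 80640 + 5040 = 287280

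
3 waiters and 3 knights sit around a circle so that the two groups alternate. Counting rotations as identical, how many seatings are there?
Fix one of the waiters: (3-1)! ways for the remaining waiters, × 3! ways for the knights = 2 × 6 = 12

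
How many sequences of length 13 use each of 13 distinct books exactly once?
13! = 6227020800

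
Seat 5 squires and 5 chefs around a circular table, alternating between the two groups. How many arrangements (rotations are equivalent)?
Fix one of the squires: (5-1)! ways for the remaining squires, × 5! ways for the chefs = 24 × 120 = 2880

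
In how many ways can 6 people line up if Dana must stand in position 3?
Fix one position: (6-1)! = 120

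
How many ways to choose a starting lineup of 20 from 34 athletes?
C(34,20) = 34!/(20!×14!) = 1391975640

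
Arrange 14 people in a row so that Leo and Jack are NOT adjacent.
Total - adjacent = 14! - (14-1)!×2 = 87178291200 - 12454041600 = 74724249600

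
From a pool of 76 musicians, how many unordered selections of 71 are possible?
C(76,71) = 76!/(71!×5!) = 18474840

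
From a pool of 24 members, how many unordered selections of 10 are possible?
C(24,10) = 24!/(10!×14!) = 1961256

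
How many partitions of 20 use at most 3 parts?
By conjugation, equals partitions of 20 into parts ≤ 3. Let r_j(i) = number of partitions of i into parts ≤ j, for i = 0..20. r_1(i) = 1 for all i; r_j(i) = r_{j-1}(i) + r_j(i-j). Rows j = 2..3: ≤2: 1 1 2 2 3 3 4 4 5 5 6 6 7 7 8 8 9 9 10 10 11; ≤3: 1 1 2 3 4 5 7 8 10 12 14 16 19 21 24 27 30 33 37 40 44. r_3(20) = 44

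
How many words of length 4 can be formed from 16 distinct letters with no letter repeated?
P(16,4) = 16!/(16-4)! = 43680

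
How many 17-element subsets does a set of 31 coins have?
C(31,17) = 31!/(17!×14!) = 265182525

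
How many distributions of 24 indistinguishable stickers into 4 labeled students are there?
C(24+4-1, 4-1) = C(27, 3) = 2925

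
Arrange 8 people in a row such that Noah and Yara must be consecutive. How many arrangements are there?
Treat the 2 as one block: (8-2+1)! × 2! = 5040 × 2 = 10080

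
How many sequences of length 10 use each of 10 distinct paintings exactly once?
10! = 3628800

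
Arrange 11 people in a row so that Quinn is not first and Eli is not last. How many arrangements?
By inclusion-exclusion: 11! - 2×(11-1)! + (11-2)! = 39916800 - 7257600 + 362880 = 33022080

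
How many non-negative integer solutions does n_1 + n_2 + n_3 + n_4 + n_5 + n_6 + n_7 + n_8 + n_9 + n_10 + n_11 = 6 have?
C(6+11-1, 11-1) = C(16, 10) = 8008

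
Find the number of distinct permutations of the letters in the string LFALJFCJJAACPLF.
15! / (3! × 3! × 1! × 2! × 3! × 3!) = 504504000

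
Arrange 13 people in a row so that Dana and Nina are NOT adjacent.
Total - adjacent = 13! - (13-1)!×2 = 6227020800 - 958003200 = 5269017600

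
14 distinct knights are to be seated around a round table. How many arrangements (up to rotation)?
Circular: fix one position, arrange the rest. (14-1)! = 6227020800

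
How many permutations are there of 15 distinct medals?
15! = 1307674368000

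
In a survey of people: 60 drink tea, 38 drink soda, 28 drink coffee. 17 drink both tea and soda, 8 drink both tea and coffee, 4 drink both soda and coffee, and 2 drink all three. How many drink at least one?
|A∪B∪C| = 60+38+28-17-8-4+2 = 99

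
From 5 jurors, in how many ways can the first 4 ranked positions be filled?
P(5,4) = 5!/(5-4)! = 120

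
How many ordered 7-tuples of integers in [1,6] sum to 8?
Coefficient of x^8 in (x + x² + ... + x^6)^7. By inclusion-exclusion on dice exceeding 6: Σ_j (-1)^j C(7,j)·C(8-1-6j, 6) = C(7,0)·C(7,6) = 1·7 = 7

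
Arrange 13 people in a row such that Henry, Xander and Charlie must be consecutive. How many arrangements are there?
Treat the 3 as one block: (13-3+1)! × 3! = 39916800 × 6 = 239500800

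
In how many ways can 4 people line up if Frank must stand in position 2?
Fix one position: (4-1)! = 6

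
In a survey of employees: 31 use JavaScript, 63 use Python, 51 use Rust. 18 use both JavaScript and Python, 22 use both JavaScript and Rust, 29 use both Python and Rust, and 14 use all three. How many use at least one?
|A∪B∪C| = 31+63+51-18-22-29+14 = 90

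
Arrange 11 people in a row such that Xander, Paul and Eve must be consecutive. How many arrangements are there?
Treat the 3 as one block: (11-3+1)! × 3! = 362880 × 6 = 2177280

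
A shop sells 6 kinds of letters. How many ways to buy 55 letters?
C(55+6-1, 6-1) = C(60, 5) = 5461512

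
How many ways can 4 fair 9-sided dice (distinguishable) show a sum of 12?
Coefficient of x^12 in (x + x² + ... + x^9)^4. By inclusion-exclusion on dice exceeding 9: Σ_j (-1)^j C(4,j)·C(12-1-9j, 3) = C(4,0)·C(11,3) = 1·165 = 165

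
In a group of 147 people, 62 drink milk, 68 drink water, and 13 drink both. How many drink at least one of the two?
|A∪B| = |A| + |B| - |A∩B| = 62 + 68 - 13 = 117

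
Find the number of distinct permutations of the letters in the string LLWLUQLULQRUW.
13! / (3! × 1! × 2! × 2! × 5!) = 2162160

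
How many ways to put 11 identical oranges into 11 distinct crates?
C(11+11-1, 11-1) = C(21, 10) = 352716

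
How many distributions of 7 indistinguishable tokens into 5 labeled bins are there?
C(7+5-1, 5-1) = C(11, 4) = 330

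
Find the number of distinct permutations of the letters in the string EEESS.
5! / (2! × 3!) = 10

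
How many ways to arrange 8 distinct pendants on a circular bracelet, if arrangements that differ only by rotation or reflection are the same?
(8-1)!/2 = 5040/2 = 2520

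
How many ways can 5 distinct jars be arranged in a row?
5! = 120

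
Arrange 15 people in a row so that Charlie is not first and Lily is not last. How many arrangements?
By inclusion-exclusion: 15! - 2×(15-1)! + (15-2)! = 1307674368000 - 174356582400 + 6227020800 = 1139544806400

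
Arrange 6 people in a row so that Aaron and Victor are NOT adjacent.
Total - adjacent = 6! - (6-1)!×2 = 720 - 240 = 480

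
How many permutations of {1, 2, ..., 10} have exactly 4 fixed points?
Choose the 4 fixed points C(10,4) = 210, derange the rest: !6 = Σ_{j=0}^{6} (-1)^j·6!/j! = 720 - 720 + 360 - 120 + 30 - 6 + 1 = 265. Product = 210 × 265 = 55650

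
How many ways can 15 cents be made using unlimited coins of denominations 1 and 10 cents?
Coefficient of x^15 in 1/(1-x^1) · 1/(1-x^10). Use j coins of 10 for j = 0..⌊15/10⌋ = 1, the rest in 1s: 1 + 1 = 2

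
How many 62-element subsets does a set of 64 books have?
C(64,62) = 64!/(62!×2!) = 2016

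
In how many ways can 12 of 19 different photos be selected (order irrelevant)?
C(19,12) = 19!/(12!×7!) = 50388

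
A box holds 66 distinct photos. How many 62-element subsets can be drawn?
C(66,62) = 66!/(62!×4!) = 720720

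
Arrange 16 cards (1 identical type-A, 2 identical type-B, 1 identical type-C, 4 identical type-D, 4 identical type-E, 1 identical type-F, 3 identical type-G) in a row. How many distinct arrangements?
16! / (1! × 2! × 1! × 4! × 4! × 1! × 3!) = 3027024000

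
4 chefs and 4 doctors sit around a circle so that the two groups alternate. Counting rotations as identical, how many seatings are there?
Fix one of the chefs: (4-1)! ways for the remaining chefs, × 4! ways for the doctors = 6 × 24 = 144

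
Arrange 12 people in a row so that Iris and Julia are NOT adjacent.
Total - adjacent = 12! - (12-1)!×2 = 479001600 - 79833600 = 399168000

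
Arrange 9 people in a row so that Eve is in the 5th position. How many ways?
Fix one position: (9-1)! = 40320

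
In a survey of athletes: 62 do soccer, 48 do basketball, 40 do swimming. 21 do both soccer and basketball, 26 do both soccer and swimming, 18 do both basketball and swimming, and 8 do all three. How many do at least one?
|A∪B∪C| = 62+48+40-21-26-18+8 = 93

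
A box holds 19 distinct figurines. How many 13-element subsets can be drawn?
C(19,13) = 19!/(13!×6!) = 27132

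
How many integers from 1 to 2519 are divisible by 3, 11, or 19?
⌊2519/3⌋+⌊2519/11⌋+⌊2519/19⌋ - ⌊2519/33⌋-⌊2519/57⌋-⌊2519/209⌋ + ⌊2519/627⌋ = 839+229+132 - 76-44-12 + 4 = 1072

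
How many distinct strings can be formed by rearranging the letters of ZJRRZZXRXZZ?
11! / (1! × 2! × 3! × 5!) = 27720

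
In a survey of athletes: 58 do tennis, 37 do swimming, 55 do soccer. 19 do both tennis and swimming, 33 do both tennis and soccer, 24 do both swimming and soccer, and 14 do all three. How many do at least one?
|A∪B∪C| = 58+37+55-19-33-24+14 = 88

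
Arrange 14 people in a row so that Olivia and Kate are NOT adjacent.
Total - adjacent = 14! - (14-1)!×2 = 87178291200 - 12454041600 = 74724249600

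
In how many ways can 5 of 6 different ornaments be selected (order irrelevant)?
C(6,5) = 6!/(5!×1!) = 6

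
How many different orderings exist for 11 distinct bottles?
11! = 39916800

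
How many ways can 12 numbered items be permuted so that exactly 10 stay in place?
Choose the 10 fixed points C(12,10) = 66, derange the rest: !2 = Σ_{j=0}^{2} (-1)^j·2!/j! = 2 - 2 + 1 = 1. Product = 66 × 1 = 66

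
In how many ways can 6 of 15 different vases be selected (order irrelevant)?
C(15,6) = 15!/(6!×9!) = 5005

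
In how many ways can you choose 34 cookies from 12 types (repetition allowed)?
C(34+12-1, 12-1) = C(45, 11) = 10150595910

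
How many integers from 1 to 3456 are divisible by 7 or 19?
⌊3456/7⌋ + ⌊3456/19⌋ - ⌊3456/133⌋ = 493 + 181 - 25 = 649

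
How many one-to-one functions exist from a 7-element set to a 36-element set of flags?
P(36,7) = 36!/(36-7)! = 42072307200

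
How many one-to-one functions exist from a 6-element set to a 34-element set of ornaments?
P(34,6) = 34!/(34-6)! = 968330880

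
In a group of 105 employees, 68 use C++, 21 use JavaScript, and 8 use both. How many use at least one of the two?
|A∪B| = |A| + |B| - |A∩B| = 68 + 21 - 8 = 81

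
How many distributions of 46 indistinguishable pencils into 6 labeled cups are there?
C(46+6-1, 6-1) = C(51, 5) = 2349060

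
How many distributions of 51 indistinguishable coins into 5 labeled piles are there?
C(51+5-1, 5-1) = C(55, 4) = 341055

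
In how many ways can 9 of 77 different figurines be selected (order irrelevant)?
C(77,9) = 77!/(9!×68!) = 161322559475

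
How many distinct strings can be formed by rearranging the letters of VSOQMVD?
7! / (1! × 1! × 2! × 1! × 1! × 1!) = 2520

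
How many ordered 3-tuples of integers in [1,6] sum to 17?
Coefficient of x^17 in (x + x² + ... + x^6)^3. By inclusion-exclusion on dice exceeding 6: Σ_j (-1)^j C(3,j)·C(17-1-6j, 2) = C(3,0)·C(16,2) - C(3,1)·C(10,2) + C(3,2)·C(4,2) = 1·120 - 3·45 + 3·6 = 3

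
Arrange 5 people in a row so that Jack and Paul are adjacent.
Treat as block: (5-1)! × 2! = 24 × 2 = 48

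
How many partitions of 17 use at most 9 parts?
By conjugation, equals partitions of 17 into parts ≤ 9. Let r_j(i) = number of partitions of i into parts ≤ j, for i = 0..17. r_1(i) = 1 for all i; r_j(i) = r_{j-1}(i) + r_j(i-j). Rows j = 2..9: ≤2: 1 1 2 2 3 3 4 4 5 5 6 6 7 7 8 8 9 9; ≤3: 1 1 2 3 4 5 7 8 10 12 14 16 19 21 24 27 30 33; ≤4: 1 1 2 3 5 6 9 11 15 18 23 27 34 39 47 54 64 72; ≤5: 1 1 2 3 5 7 10 13 18 23 30 37 47 57 70 84 101 119; ≤6: 1 1 2 3 5 7 11 14 20 26 35 44 58 71 90 110 136 163; ≤7: 1 1 2 3 5 7 11 15 21 28 38 49 65 82 105 131 164 201; ≤8: 1 1 2 3 5 7 11 15 22 29 40 52 70 89 116 146 186 230; ≤9: 1 1 2 3 5 7 11 15 22 30 41 54 73 94 123 157 201 252. r_9(17) = 252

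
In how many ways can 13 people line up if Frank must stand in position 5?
Fix one position: (13-1)! = 479001600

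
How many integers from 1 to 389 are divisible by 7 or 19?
⌊389/7⌋ + ⌊389/19⌋ - ⌊389/133⌋ = 55 + 20 - 2 = 73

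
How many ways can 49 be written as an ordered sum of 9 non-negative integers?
C(49+9-1, 9-1) = C(57, 8) = 1652411475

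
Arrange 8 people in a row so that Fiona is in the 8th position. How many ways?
Fix one position: (8-1)! = 5040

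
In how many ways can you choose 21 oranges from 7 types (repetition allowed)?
C(21+7-1, 7-1) = C(27, 6) = 296010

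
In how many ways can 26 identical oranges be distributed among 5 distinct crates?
C(26+5-1, 5-1) = C(30, 4) = 27405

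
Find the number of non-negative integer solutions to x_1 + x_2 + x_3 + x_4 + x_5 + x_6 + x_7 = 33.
C(33+7-1, 7-1) = C(39, 6) = 3262623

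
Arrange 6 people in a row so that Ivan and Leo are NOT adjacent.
Total - adjacent = 6! - (6-1)!×2 = 720 - 240 = 480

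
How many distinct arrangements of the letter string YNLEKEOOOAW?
11! / (1! × 1! × 1! × 1! × 2! × 3! × 1! × 1!) = 3326400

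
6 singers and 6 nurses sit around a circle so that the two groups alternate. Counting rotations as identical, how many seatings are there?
Fix one of the singers: (6-1)! ways for the remaining singers, × 6! ways for the nurses = 120 × 720 = 86400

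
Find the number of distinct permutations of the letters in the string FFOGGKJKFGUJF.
13! / (4! × 1! × 2! × 1! × 3! × 2!) = 10810800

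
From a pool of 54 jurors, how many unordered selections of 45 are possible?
C(54,45) = 54!/(45!×9!) = 5317936260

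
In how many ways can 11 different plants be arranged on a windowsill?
11! = 39916800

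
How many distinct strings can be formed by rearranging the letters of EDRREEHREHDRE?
13! / (4! × 2! × 2! × 5!) = 540540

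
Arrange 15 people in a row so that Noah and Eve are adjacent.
Treat as block: (15-1)! × 2! = 87178291200 × 2 = 174356582400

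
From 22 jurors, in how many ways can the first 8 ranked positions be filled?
P(22,8) = 22!/(22-8)! = 12893126400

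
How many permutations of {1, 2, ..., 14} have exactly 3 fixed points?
Choose the 3 fixed points C(14,3) = 364, derange the rest: !11 = Σ_{j=0}^{11} (-1)^j·11!/j! = 39916800 - 39916800 + 19958400 - 6652800 + 1663200 - 332640 + 55440 - 7920 + 990 - 110 + 11 - 1 = 14684570. Product = 364 × 14684570 = 5345183480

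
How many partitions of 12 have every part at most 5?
Let r_j(i) = number of partitions of i into parts ≤ j, for i = 0..12. r_1(i) = 1 for all i; r_j(i) = r_{j-1}(i) + r_j(i-j). Rows j = 2..5: ≤2: 1 1 2 2 3 3 4 4 5 5 6 6 7; ≤3: 1 1 2 3 4 5 7 8 10 12 14 16 19; ≤4: 1 1 2 3 5 6 9 11 15 18 23 27 34; ≤5: 1 1 2 3 5 7 10 13 18 23 30 37 47. r_5(12) = 47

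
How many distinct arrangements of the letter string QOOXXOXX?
8! / (3! × 1! × 4!) = 280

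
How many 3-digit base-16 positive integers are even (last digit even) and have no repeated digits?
Last∈{0,2,4,6,8,10,12,14}. Last=0: 210. Last nonzero: 7×14×P(14,1) = 1372. Total = 1582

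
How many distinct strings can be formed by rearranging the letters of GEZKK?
5! / (1! × 1! × 2! × 1!) = 60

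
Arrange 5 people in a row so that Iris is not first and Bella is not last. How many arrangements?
By inclusion-exclusion: 5! - 2×(5-1)! + (5-2)! = 120 - 48 + 6 = 78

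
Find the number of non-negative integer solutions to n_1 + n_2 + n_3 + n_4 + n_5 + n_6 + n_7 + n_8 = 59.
C(59+8-1, 8-1) = C(66, 7) = 778789440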